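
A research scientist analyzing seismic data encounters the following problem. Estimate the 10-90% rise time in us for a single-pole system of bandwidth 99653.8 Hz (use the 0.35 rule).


Rise time from bandwidth relationship:
tr = 0.35 / BW
   = 0.35 / 99653.8
   = 3.512159095e-06 s
   = 3.5122 us

3.5122 us


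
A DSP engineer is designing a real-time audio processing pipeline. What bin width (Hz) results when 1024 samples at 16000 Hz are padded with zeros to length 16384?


Frequency resolution after zero-padding:
N_padded = 1024 * 16 = 16384
df = fs / N_padded
   = 16000 / 16384
   = 0.9766 Hz

0.9766 Hz


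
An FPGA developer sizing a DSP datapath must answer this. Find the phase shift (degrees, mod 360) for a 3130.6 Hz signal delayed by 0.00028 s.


Phase shift from frequency and time delay:
phi = 360 * f * t_delay
    = 360 * 3130.6 * 0.00028
    = 315.56 degrees
    mod 360 = 315.56 degrees

315.56 degrees


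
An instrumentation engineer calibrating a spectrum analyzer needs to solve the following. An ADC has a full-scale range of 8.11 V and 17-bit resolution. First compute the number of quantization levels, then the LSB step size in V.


Step 1 — number of quantization levels:
L = 2^N = 2^17 = 131072

Step 2 — LSB step size:
delta = Vfs / L
      = 8.11 / 131072
      = 6.187e-05 V

Levels = 131072; step size = 6.187e-05 V


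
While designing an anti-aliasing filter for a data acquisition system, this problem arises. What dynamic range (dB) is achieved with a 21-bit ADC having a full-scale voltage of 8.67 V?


Dynamic range from full-scale to LSB:
V_min = V_max / 2^bits = 8.67 / 2^21
DR = 20 * log10(V_max / V_min)
   = 20 * log10(2^21)
   = 20 * 21 * log10(2)
   = 126.43 dB

126.43 dB


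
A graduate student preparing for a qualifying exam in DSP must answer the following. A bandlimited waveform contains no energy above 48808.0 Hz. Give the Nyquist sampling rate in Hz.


The Nyquist rate is twice the maximum frequency component.
fs_min = 2 * fmax
      = 2 * 48808.0
      = 97616.0 Hz

97616.0


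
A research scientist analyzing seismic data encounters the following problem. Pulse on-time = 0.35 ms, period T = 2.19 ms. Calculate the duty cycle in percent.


Duty cycle as a percentage:
DC = (t_on / T) * 100
   = (0.35 / 2.19) * 100
   = 0.159817 * 100
   = 15.98 %

15.98 %


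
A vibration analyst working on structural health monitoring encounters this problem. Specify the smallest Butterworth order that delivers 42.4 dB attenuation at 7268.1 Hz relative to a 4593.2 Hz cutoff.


Butterworth filter order formula:
n = log10(10^(A/10) - 1) / (2 * log10(f_stop/f_pass))
10^(42.4/10) - 1 = 17377.0083
f_stop/f_pass = 7268.1 / 4593.2 = 1.5824
n = 10.6369 -> ceil = 11

11


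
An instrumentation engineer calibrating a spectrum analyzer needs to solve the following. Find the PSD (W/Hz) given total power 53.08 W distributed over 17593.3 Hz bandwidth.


Power spectral density:
PSD = P / BW
    = 53.08 / 17593.3
    = 0.00301706 W/Hz

0.00301706 W/Hz


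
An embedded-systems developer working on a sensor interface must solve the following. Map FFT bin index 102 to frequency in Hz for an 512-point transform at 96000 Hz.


Frequency of DFT bin k:
f_k = k * fs / N
    = 102 * 96000 / 512
    = 9792000 / 512
    = 19125.0 Hz

19125.0 Hz


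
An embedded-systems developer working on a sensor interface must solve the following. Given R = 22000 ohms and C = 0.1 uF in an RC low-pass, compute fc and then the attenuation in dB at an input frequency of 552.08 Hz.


Step 1 — cutoff frequency:
fc = 1 / (2*pi*R*C)
C = 0.1 uF = 1e-07 F
fc = 1 / (2*pi*22000*1e-07)
   = 72.3432 Hz

Step 2 — magnitude at f = 552.08 Hz:
|H(f)| = 1 / sqrt(1 + (f/fc)^2)
f/fc = 552.08 / 72.3432 = 7.631401
|H| = 1 / sqrt(1 + 58.238281) = 0.1299268
|H|_dB = 20*log10(0.1299268) = -17.73 dB

fc = 72.3432 Hz; |H(552.08 Hz)| = -17.73 dB


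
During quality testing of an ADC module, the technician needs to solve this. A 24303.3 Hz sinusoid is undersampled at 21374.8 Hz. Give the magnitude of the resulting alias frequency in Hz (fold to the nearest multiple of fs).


Compute the nearest integer multiple of fs to the signal:
n = round(24303.3 / 21374.8) = 1
f_alias = |24303.3 - 1 * 21374.8|
        = |24303.3 - 21374.8|
        = 2928.5 Hz

2928.5


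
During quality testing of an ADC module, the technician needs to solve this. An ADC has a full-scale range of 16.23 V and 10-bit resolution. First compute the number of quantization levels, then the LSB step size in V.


Step 1 — number of quantization levels:
L = 2^N = 2^10 = 1024

Step 2 — LSB step size:
delta = Vfs / L
      = 16.23 / 1024
      = 0.01584961 V

Levels = 1024; step size = 0.01584961 V


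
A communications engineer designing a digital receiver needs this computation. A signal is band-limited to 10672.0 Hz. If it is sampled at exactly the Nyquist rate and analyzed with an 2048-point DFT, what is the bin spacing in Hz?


Step 1 — Nyquist sampling rate:
fs = 2 * fmax = 2 * 10672.0 = 21344.0 Hz

Step 2 — DFT bin spacing:
df = fs / N = 21344.0 / 2048 = 10.4219 Hz

10.4219 Hz


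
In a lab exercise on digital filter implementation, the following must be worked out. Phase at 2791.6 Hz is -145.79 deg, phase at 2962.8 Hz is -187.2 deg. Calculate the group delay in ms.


Group delay from phase difference:
tau = -d(phi)/d(omega)
d(phi) = -41.41 deg = -0.722741 rad
d(omega) = 2*pi*(2962.8 - 2791.6) = 1075.6813 rad/s
tau = -(-0.722741) / 1075.6813
    = 0.6719 ms

0.6719 ms


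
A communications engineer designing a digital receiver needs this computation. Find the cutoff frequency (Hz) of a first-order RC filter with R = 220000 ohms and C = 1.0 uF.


Cutoff frequency of a first-order RC filter:
fc = 1 / (2 * pi * R * C)
C = 1.0 uF = 1e-06 F
fc = 1 / (2 * pi * 220000 * 1e-06)
   = 1 / 1.3823007675795
   = 0.723432 Hz

0.723432 Hz


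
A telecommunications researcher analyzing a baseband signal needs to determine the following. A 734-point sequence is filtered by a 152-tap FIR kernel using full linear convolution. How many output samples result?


Linear convolution output length:
L = N + M - 1
  = 734 + 152 - 1
  = 885 samples

885


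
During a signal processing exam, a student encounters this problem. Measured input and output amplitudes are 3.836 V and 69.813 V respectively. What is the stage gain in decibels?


Voltage gain in dB:
G = 20 * log10(Vout / Vin)
  = 20 * log10(69.813 / 3.836)
  = 20 * log10(18.199426)
  = 20 * 1.260058
  = 25.2 dB

25.2 dB


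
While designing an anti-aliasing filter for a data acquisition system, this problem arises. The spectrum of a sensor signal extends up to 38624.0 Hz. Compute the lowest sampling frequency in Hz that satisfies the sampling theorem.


The Nyquist rate is twice the maximum frequency component.
fs_min = 2 * fmax
      = 2 * 38624.0
      = 77248.0 Hz

77248.0


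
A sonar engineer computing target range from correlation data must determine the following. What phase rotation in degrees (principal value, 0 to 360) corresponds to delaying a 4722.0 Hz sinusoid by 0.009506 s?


Phase shift from frequency and time delay:
phi = 360 * f * t_delay
    = 360 * 4722.0 * 0.009506
    = 16159.44 degrees
    mod 360 = 319.44 degrees

319.44 degrees


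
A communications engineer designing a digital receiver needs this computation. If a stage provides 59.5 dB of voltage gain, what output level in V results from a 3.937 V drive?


Output voltage from dB gain:
V_out = V_in * 10^(gain_dB / 20)
      = 3.937 * 10^(59.5 / 20)
      = 3.937 * 944.060876
      = 3716.7677 V

3716.7677 V


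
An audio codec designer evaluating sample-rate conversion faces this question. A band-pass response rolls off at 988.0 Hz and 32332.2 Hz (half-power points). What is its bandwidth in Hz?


Bandwidth is the difference of -3dB frequencies:
BW = f_high - f_low
   = 32332.2 - 988.0
   = 31344.2 Hz

31344.2 Hz


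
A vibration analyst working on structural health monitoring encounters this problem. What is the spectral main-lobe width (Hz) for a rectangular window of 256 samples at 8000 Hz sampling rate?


Main lobe width for a rectangular window:
Width = 2 * fs / N
      = 2 * 8000 / 256
      = 16000 / 256
      = 62.5 Hz

62.5 Hz


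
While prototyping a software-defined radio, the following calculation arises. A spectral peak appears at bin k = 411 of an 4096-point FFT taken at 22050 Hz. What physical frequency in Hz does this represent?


Frequency of DFT bin k:
f_k = k * fs / N
    = 411 * 22050 / 4096
    = 9062550 / 4096
    = 2212.537 Hz

2212.537 Hz


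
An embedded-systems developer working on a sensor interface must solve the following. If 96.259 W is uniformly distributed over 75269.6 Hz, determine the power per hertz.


Power spectral density:
PSD = P / BW
    = 96.259 / 75269.6
    = 0.00127886 W/Hz

0.00127886 W/Hz


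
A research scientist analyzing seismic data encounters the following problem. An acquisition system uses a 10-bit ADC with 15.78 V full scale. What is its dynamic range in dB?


Dynamic range from full-scale to LSB:
V_min = V_max / 2^bits = 15.78 / 2^10
DR = 20 * log10(V_max / V_min)
   = 20 * log10(2^10)
   = 20 * 10 * log10(2)
   = 60.21 dB

60.21 dB


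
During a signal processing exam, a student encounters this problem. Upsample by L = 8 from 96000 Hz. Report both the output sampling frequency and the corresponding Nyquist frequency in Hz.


Step 1 — output sample rate after interpolation by L:
fs_out = L * fs_in = 8 * 96000 = 768000 Hz

Step 2 — Nyquist frequency of the output stream:
f_Nyq = fs_out / 2 = 768000 / 2 = 384000.0 Hz

fs_out = 768000 Hz; f_Nyquist = 384000.0 Hz


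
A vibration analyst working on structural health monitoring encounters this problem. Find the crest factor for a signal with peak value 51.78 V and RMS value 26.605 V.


Crest factor is the ratio of peak to RMS:
CF = V_peak / V_rms
   = 51.78 / 26.605
   = 1.9463

1.9463


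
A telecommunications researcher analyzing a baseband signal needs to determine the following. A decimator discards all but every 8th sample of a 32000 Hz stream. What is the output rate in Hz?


Decimation reduces the sample rate:
fs_out = fs_in / M
       = 32000 / 8
       = 4000.0 Hz

4000.0 Hz


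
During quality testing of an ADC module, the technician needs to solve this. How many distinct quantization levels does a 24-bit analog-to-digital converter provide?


Number of quantization levels = 2^N
= 2^24
= 16777216

16777216


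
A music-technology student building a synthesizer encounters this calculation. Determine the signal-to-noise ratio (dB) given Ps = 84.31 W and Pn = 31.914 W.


SNR in decibels:
SNR = 10 * log10(Ps / Pn)
    = 10 * log10(84.31 / 31.914)
    = 10 * log10(2.6418)
    = 10 * 0.4219
    = 4.22 dB

4.22 dB


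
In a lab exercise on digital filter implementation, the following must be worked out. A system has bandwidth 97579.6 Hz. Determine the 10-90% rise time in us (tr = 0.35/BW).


Rise time from bandwidth relationship:
tr = 0.35 / BW
   = 0.35 / 97579.6
   = 3.586815277e-06 s
   = 3.5868 us

3.5868 us


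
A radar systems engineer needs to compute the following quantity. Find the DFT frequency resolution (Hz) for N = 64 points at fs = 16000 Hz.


DFT frequency resolution:
df = fs / N
   = 16000 / 64
   = 250.0 Hz

250.0 Hz


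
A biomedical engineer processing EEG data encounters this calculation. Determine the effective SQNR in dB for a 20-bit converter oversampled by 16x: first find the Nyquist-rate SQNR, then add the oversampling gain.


Step 1 — baseline SQNR at Nyquist:
SQNR_base = 6.02*N + 1.76
          = 6.02*20 + 1.76
          = 122.16 dB

Step 2 — oversampling processing gain:
G = 10*log10(OSR) = 10*log10(16) = 12.04 dB

Step 3 — total:
SQNR_total = 122.16 + 12.04 = 134.2 dB

Base SQNR = 122.16 dB; oversampled SQNR = 134.2 dB


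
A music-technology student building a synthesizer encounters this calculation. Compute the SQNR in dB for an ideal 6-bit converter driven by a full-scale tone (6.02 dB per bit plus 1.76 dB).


Theoretical SNR for a full-scale sinusoid:
SNR = 6.02 * N + 1.76
    = 6.02 * 6 + 1.76
    = 36.12 + 1.76
    = 37.88 dB

37.88 dB


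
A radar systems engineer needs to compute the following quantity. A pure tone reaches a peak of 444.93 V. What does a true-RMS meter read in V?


RMS voltage for a sinusoidal waveform:
V_rms = V_peak / sqrt(2)
      = 444.93 / 1.414214
      = 314.613 V

314.613 V


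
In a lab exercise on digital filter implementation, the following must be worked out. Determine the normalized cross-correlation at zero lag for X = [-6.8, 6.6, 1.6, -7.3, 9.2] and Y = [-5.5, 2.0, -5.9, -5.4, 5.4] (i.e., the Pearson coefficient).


Pearson correlation coefficient (population):
r = cov(X,Y) / (std(X) * std(Y))
Mean X = 0.66, Mean Y = -1.88
Cov(X,Y) = 27.2928
Std(X) = 6.754436, Std(Y) = 4.684186
r = 0.8626

0.8626


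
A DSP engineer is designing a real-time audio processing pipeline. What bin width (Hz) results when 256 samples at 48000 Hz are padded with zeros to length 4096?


Frequency resolution after zero-padding:
N_padded = 256 * 16 = 4096
df = fs / N_padded
   = 48000 / 4096
   = 11.7188 Hz

11.7188 Hz


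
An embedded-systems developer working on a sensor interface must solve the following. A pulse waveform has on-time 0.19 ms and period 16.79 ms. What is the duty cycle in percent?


Duty cycle as a percentage:
DC = (t_on / T) * 100
   = (0.19 / 16.79) * 100
   = 0.011316 * 100
   = 1.13 %

1.13 %


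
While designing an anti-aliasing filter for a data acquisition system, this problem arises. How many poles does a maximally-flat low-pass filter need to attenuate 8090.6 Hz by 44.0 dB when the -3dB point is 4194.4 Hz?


Butterworth filter order formula:
n = log10(10^(A/10) - 1) / (2 * log10(f_stop/f_pass))
10^(44.0/10) - 1 = 25117.8643
f_stop/f_pass = 8090.6 / 4194.4 = 1.9289
n = 7.7109 -> ceil = 8

8


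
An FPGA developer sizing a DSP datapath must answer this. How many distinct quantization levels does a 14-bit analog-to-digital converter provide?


Number of quantization levels = 2^N
= 2^14
= 16384

16384


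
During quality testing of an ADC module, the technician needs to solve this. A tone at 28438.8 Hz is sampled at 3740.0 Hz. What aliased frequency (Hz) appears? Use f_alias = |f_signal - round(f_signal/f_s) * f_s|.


Compute the nearest integer multiple of fs to the signal:
n = round(28438.8 / 3740.0) = 8
f_alias = |28438.8 - 8 * 3740.0|
        = |28438.8 - 29920.0|
        = 1481.2 Hz

1481.2


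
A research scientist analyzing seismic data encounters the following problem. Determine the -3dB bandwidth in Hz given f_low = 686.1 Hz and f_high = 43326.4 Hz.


Bandwidth is the difference of -3dB frequencies:
BW = f_high - f_low
   = 43326.4 - 686.1
   = 42640.3 Hz

42640.3 Hz


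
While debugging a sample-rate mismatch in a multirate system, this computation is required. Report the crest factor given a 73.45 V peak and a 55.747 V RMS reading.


Crest factor is the ratio of peak to RMS:
CF = V_peak / V_rms
   = 73.45 / 55.747
   = 1.3176

1.3176


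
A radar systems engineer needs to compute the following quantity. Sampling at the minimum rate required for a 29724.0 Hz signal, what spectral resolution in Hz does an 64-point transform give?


Step 1 — Nyquist sampling rate:
fs = 2 * fmax = 2 * 29724.0 = 59448.0 Hz

Step 2 — DFT bin spacing:
df = fs / N = 59448.0 / 64 = 928.875 Hz

928.875 Hz


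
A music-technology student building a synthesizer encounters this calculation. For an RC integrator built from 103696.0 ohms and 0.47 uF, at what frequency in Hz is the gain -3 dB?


Cutoff frequency of a first-order RC filter:
fc = 1 / (2 * pi * R * C)
C = 0.47 uF = 4.7e-07 F
fc = 1 / (2 * pi * 103696.0 * 4.7e-07)
   = 1 / 0.30622435629825
   = 3.26558 Hz

3.26558 Hz


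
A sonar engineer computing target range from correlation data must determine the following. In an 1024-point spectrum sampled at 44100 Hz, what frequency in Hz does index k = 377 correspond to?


Frequency of DFT bin k:
f_k = k * fs / N
    = 377 * 44100 / 1024
    = 16625700 / 1024
    = 16236.035 Hz

16236.035 Hz


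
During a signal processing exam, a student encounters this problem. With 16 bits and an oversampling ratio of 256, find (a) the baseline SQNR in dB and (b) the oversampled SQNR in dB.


Step 1 — baseline SQNR at Nyquist:
SQNR_base = 6.02*N + 1.76
          = 6.02*16 + 1.76
          = 98.08 dB

Step 2 — oversampling processing gain:
G = 10*log10(OSR) = 10*log10(256) = 24.08 dB

Step 3 — total:
SQNR_total = 98.08 + 24.08 = 122.16 dB

Base SQNR = 98.08 dB; oversampled SQNR = 122.16 dB


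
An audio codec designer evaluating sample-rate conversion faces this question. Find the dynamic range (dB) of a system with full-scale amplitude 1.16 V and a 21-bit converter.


Dynamic range from full-scale to LSB:
V_min = V_max / 2^bits = 1.16 / 2^21
DR = 20 * log10(V_max / V_min)
   = 20 * log10(2^21)
   = 20 * 21 * log10(2)
   = 126.43 dB

126.43 dB


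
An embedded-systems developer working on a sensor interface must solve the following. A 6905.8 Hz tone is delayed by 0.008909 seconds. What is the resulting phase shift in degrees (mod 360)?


Phase shift from frequency and time delay:
phi = 360 * f * t_delay
    = 360 * 6905.8 * 0.008909
    = 22148.56 degrees
    mod 360 = 188.56 degrees

188.56 degrees


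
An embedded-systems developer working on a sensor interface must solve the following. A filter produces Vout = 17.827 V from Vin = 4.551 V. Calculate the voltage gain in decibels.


Voltage gain in dB:
G = 20 * log10(Vout / Vin)
  = 20 * log10(17.827 / 4.551)
  = 20 * log10(3.917161)
  = 20 * 0.592971
  = 11.86 dB

11.86 dB


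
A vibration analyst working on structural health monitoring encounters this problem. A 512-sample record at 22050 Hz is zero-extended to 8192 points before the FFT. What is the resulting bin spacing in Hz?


Frequency resolution after zero-padding:
N_padded = 512 * 16 = 8192
df = fs / N_padded
   = 22050 / 8192
   = 2.6917 Hz

2.6917 Hz


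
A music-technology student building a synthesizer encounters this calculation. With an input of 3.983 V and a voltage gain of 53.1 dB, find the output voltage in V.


Output voltage from dB gain:
V_out = V_in * 10^(gain_dB / 20)
      = 3.983 * 10^(53.1 / 20)
      = 3.983 * 451.855944
      = 1799.7422 V

1799.7422 V


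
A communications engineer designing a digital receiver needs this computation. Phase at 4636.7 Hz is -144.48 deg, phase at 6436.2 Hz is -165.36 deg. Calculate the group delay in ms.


Group delay from phase difference:
tau = -d(phi)/d(omega)
d(phi) = -20.88 deg = -0.364425 rad
d(omega) = 2*pi*(6436.2 - 4636.7) = 11306.592 rad/s
tau = -(-0.364425) / 11306.592
    = 0.0322 ms

0.0322 ms


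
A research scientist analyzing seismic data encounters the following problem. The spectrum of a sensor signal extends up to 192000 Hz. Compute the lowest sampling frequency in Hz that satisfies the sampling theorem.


The Nyquist rate is twice the maximum frequency component.
fs_min = 2 * fmax
      = 2 * 192000
      = 384000 Hz

384000


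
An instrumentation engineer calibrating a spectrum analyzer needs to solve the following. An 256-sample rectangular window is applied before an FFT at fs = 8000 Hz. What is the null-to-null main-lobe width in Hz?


Main lobe width for a rectangular window:
Width = 2 * fs / N
      = 2 * 8000 / 256
      = 16000 / 256
      = 62.5 Hz

62.5 Hz


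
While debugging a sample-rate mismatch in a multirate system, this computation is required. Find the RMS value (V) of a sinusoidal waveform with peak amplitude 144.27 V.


RMS voltage for a sinusoidal waveform:
V_rms = V_peak / sqrt(2)
      = 144.27 / 1.414214
      = 102.014 V

102.014 V


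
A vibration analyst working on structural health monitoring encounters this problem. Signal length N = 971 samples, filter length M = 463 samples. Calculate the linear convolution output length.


Linear convolution output length:
L = N + M - 1
  = 971 + 463 - 1
  = 1433 samples

1433


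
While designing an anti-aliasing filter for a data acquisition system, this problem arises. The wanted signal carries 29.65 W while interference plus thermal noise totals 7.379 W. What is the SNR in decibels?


SNR in decibels:
SNR = 10 * log10(Ps / Pn)
    = 10 * log10(29.65 / 7.379)
    = 10 * log10(4.0182)
    = 10 * 0.604
    = 6.04 dB

6.04 dB


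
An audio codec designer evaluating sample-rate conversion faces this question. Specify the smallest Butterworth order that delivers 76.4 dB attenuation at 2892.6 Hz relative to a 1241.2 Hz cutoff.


Butterworth filter order formula:
n = log10(10^(A/10) - 1) / (2 * log10(f_stop/f_pass))
10^(76.4/10) - 1 = 43651582.224
f_stop/f_pass = 2892.6 / 1241.2 = 2.3305
n = 10.3961 -> ceil = 11

11


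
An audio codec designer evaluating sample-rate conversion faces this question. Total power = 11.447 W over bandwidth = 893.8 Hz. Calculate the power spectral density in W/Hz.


Power spectral density:
PSD = P / BW
    = 11.447 / 893.8
    = 0.01280712 W/Hz

0.01280712 W/Hz


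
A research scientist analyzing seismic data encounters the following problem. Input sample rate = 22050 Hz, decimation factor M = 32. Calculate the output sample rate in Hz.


Decimation reduces the sample rate:
fs_out = fs_in / M
       = 22050 / 32
       = 689.0625 Hz

689.0625 Hz


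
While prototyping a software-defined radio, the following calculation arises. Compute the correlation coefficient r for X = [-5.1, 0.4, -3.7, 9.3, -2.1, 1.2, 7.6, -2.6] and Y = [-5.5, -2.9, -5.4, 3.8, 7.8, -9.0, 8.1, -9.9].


Pearson correlation coefficient (population):
r = cov(X,Y) / (std(X) * std(Y))
Mean X = 0.625, Mean Y = -1.625
Cov(X,Y) = 18.806875
Std(X) = 4.919286, Std(Y) = 6.76937
r = 0.5648

0.5648


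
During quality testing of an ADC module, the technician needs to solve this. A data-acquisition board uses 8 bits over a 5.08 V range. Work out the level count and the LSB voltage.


Step 1 — number of quantization levels:
L = 2^N = 2^8 = 256

Step 2 — LSB step size:
delta = Vfs / L
      = 5.08 / 256
      = 0.01984375 V

Levels = 256; step size = 0.01984375 V


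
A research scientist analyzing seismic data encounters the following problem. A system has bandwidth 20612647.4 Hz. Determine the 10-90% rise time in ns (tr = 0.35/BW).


Rise time from bandwidth relationship:
tr = 0.35 / BW
   = 0.35 / 20612647.4
   = 1.697986645e-08 s
   = 16.9799 ns

16.9799 ns


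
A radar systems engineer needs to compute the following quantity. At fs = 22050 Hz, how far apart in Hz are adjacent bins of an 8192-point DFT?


DFT frequency resolution:
df = fs / N
   = 22050 / 8192
   = 2.6917 Hz

2.6917 Hz


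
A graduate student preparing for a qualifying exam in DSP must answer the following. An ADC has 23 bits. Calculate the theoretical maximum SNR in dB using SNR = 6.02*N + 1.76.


Theoretical SNR for a full-scale sinusoid:
SNR = 6.02 * N + 1.76
    = 6.02 * 23 + 1.76
    = 138.46 + 1.76
    = 140.22 dB

140.22 dB


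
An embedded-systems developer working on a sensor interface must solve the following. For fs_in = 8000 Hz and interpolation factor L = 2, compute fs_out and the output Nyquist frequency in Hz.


Step 1 — output sample rate after interpolation by L:
fs_out = L * fs_in = 2 * 8000 = 16000 Hz

Step 2 — Nyquist frequency of the output stream:
f_Nyq = fs_out / 2 = 16000 / 2 = 8000.0 Hz

fs_out = 16000 Hz; f_Nyquist = 8000.0 Hz


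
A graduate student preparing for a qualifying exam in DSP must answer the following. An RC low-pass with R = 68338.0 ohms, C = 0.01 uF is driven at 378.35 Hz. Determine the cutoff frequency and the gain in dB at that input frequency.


Step 1 — cutoff frequency:
fc = 1 / (2*pi*R*C)
C = 0.01 uF = 1e-08 F
fc = 1 / (2*pi*68338.0*1e-08)
   = 232.894 Hz

Step 2 — magnitude at f = 378.35 Hz:
|H(f)| = 1 / sqrt(1 + (f/fc)^2)
f/fc = 378.35 / 232.894 = 1.624559
|H| = 1 / sqrt(1 + 2.639192) = 0.5242006
|H|_dB = 20*log10(0.5242006) = -5.61 dB

fc = 232.894 Hz; |H(378.35 Hz)| = -5.61 dB


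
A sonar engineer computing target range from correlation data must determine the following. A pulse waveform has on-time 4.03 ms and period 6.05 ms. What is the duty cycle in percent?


Duty cycle as a percentage:
DC = (t_on / T) * 100
   = (4.03 / 6.05) * 100
   = 0.666116 * 100
   = 66.61 %

66.61 %


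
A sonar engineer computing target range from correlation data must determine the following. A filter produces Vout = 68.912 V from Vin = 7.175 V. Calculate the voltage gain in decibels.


Voltage gain in dB:
G = 20 * log10(Vout / Vin)
  = 20 * log10(68.912 / 7.175)
  = 20 * log10(9.60446)
  = 20 * 0.982473
  = 19.65 dB

19.65 dB


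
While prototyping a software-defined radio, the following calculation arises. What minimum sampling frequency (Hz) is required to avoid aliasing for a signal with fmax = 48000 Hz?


The Nyquist rate is twice the maximum frequency component.
fs_min = 2 * fmax
      = 2 * 48000
      = 96000 Hz

96000


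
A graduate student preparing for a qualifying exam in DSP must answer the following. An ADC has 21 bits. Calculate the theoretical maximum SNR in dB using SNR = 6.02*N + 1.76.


Theoretical SNR for a full-scale sinusoid:
SNR = 6.02 * N + 1.76
    = 6.02 * 21 + 1.76
    = 126.42 + 1.76
    = 128.18 dB

128.18 dB


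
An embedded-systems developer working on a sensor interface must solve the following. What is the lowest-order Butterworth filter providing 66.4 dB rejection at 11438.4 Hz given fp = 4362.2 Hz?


Butterworth filter order formula:
n = log10(10^(A/10) - 1) / (2 * log10(f_stop/f_pass))
10^(66.4/10) - 1 = 4365157.3224
f_stop/f_pass = 11438.4 / 4362.2 = 2.6222
n = 7.9301 -> ceil = 8

8


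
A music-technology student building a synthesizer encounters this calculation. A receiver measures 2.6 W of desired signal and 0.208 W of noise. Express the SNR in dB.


SNR in decibels:
SNR = 10 * log10(Ps / Pn)
    = 10 * log10(2.6 / 0.208)
    = 10 * log10(12.5)
    = 10 * 1.0969
    = 10.97 dB

10.97 dB


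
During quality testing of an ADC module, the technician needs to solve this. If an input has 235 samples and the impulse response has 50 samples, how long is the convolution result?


Linear convolution output length:
L = N + M - 1
  = 235 + 50 - 1
  = 284 samples

284


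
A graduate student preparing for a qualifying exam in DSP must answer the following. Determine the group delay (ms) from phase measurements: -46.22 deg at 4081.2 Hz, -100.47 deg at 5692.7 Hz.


Group delay from phase difference:
tau = -d(phi)/d(omega)
d(phi) = -54.25 deg = -0.946841 rad
d(omega) = 2*pi*(5692.7 - 4081.2) = 10125.3531 rad/s
tau = -(-0.946841) / 10125.3531
    = 0.0935 ms

0.0935 ms


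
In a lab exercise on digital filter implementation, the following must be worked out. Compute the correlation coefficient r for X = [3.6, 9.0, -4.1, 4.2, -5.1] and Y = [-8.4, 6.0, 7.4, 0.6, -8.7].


Pearson correlation coefficient (population):
r = cov(X,Y) / (std(X) * std(Y))
Mean X = 1.52, Mean Y = -0.62
Cov(X,Y) = 9.0044
Std(X) = 5.345428, Std(Y) = 6.862186
r = 0.2455

0.2455


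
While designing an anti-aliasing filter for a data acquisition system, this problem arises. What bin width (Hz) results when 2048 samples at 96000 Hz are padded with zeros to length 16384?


Frequency resolution after zero-padding:
N_padded = 2048 * 8 = 16384
df = fs / N_padded
   = 96000 / 16384
   = 5.8594 Hz

5.8594 Hz


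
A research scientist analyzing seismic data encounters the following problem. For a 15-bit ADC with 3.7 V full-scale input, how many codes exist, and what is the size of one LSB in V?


Step 1 — number of quantization levels:
L = 2^N = 2^15 = 32768

Step 2 — LSB step size:
delta = Vfs / L
      = 3.7 / 32768
      = 0.00011292 V

Levels = 32768; step size = 0.00011292 V


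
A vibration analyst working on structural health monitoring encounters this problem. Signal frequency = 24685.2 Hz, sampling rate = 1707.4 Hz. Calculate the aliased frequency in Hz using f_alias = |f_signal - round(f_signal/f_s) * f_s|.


Compute the nearest integer multiple of fs to the signal:
n = round(24685.2 / 1707.4) = 14
f_alias = |24685.2 - 14 * 1707.4|
        = |24685.2 - 23903.6|
        = 781.6 Hz

781.6


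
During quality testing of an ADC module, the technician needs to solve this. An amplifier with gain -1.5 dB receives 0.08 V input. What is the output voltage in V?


Output voltage from dB gain:
V_out = V_in * 10^(gain_dB / 20)
      = 0.08 * 10^(-1.5 / 20)
      = 0.08 * 0.841395
      = 0.0673 V

0.0673 V


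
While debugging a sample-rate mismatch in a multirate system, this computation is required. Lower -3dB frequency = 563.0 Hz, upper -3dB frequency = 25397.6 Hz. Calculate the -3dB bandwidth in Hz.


Bandwidth is the difference of -3dB frequencies:
BW = f_high - f_low
   = 25397.6 - 563.0
   = 24834.6 Hz

24834.6 Hz


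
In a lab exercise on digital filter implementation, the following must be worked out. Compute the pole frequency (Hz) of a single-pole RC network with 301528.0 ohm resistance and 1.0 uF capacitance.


Cutoff frequency of a first-order RC filter:
fc = 1 / (2 * pi * R * C)
C = 1.0 uF = 1e-06 F
fc = 1 / (2 * pi * 301528.0 * 1e-06)
   = 1 / 1.8945562993032
   = 0.527828 Hz

0.527828 Hz


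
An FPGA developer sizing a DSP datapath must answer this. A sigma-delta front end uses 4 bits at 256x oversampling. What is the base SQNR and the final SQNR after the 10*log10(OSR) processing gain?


Step 1 — baseline SQNR at Nyquist:
SQNR_base = 6.02*N + 1.76
          = 6.02*4 + 1.76
          = 25.84 dB

Step 2 — oversampling processing gain:
G = 10*log10(OSR) = 10*log10(256) = 24.08 dB

Step 3 — total:
SQNR_total = 25.84 + 24.08 = 49.92 dB

Base SQNR = 25.84 dB; oversampled SQNR = 49.92 dB


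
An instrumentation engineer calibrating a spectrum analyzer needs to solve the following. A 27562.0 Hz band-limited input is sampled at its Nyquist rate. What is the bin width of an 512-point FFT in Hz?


Step 1 — Nyquist sampling rate:
fs = 2 * fmax = 2 * 27562.0 = 55124.0 Hz

Step 2 — DFT bin spacing:
df = fs / N = 55124.0 / 512 = 107.6641 Hz

107.6641 Hz


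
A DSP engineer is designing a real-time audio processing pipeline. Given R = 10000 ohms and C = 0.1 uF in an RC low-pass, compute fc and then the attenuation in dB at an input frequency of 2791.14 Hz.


Step 1 — cutoff frequency:
fc = 1 / (2*pi*R*C)
C = 0.1 uF = 1e-07 F
fc = 1 / (2*pi*10000*1e-07)
   = 159.155 Hz

Step 2 — magnitude at f = 2791.14 Hz:
|H(f)| = 1 / sqrt(1 + (f/fc)^2)
f/fc = 2791.14 / 159.155 = 17.537244
|H| = 1 / sqrt(1 + 307.554927) = 0.056929
|H|_dB = 20*log10(0.056929) = -24.89 dB

fc = 159.155 Hz; |H(2791.14 Hz)| = -24.89 dB


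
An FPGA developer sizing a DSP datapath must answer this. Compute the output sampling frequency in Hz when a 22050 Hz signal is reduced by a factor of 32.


Decimation reduces the sample rate:
fs_out = fs_in / M
       = 22050 / 32
       = 689.0625 Hz

689.0625 Hz


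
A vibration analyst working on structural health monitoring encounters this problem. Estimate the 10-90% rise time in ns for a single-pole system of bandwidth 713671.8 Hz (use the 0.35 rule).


Rise time from bandwidth relationship:
tr = 0.35 / BW
   = 0.35 / 713671.8
   = 4.904215075e-07 s
   = 490.4215 ns

490.4215 ns


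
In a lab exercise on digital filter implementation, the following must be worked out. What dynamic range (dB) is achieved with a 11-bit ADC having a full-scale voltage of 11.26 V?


Dynamic range from full-scale to LSB:
V_min = V_max / 2^bits = 11.26 / 2^11
DR = 20 * log10(V_max / V_min)
   = 20 * log10(2^11)
   = 20 * 11 * log10(2)
   = 66.23 dB

66.23 dB


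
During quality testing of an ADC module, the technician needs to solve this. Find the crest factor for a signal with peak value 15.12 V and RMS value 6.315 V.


Crest factor is the ratio of peak to RMS:
CF = V_peak / V_rms
   = 15.12 / 6.315
   = 2.3943

2.3943


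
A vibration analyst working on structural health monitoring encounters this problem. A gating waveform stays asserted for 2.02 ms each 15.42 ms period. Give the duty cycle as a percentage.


Duty cycle as a percentage:
DC = (t_on / T) * 100
   = (2.02 / 15.42) * 100
   = 0.130999 * 100
   = 13.1 %

13.1 %


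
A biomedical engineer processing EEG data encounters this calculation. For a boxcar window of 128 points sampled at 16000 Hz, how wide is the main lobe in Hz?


Main lobe width for a rectangular window:
Width = 2 * fs / N
      = 2 * 16000 / 128
      = 32000 / 128
      = 250.0 Hz

250.0 Hz


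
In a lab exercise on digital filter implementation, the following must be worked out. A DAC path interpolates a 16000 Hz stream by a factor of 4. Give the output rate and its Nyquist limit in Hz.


Step 1 — output sample rate after interpolation by L:
fs_out = L * fs_in = 4 * 16000 = 64000 Hz

Step 2 — Nyquist frequency of the output stream:
f_Nyq = fs_out / 2 = 64000 / 2 = 32000.0 Hz

fs_out = 64000 Hz; f_Nyquist = 32000.0 Hz


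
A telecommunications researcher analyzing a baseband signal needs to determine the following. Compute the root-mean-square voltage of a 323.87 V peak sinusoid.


RMS voltage for a sinusoidal waveform:
V_rms = V_peak / sqrt(2)
      = 323.87 / 1.414214
      = 229.011 V

229.011 V


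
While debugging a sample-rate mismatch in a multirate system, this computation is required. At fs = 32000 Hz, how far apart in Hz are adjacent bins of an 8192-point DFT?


DFT frequency resolution:
df = fs / N
   = 32000 / 8192
   = 3.9062 Hz

3.9062 Hz


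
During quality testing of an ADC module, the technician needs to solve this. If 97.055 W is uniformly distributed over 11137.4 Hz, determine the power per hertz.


Power spectral density:
PSD = P / BW
    = 97.055 / 11137.4
    = 0.00871433 W/Hz

0.00871433 W/Hz


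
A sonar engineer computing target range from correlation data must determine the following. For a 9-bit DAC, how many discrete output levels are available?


Number of quantization levels = 2^N
= 2^9
= 512

512


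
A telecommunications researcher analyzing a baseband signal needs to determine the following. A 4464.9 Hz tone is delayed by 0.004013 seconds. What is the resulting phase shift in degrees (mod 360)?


Phase shift from frequency and time delay:
phi = 360 * f * t_delay
    = 360 * 4464.9 * 0.004013
    = 6450.35 degrees
    mod 360 = 330.35 degrees

330.35 degrees


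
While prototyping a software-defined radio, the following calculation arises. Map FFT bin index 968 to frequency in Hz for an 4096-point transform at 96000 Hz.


Frequency of DFT bin k:
f_k = k * fs / N
    = 968 * 96000 / 4096
    = 92928000 / 4096
    = 22687.5 Hz

22687.5 Hz


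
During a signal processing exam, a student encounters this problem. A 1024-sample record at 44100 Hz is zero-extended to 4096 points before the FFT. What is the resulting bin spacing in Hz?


Frequency resolution after zero-padding:
N_padded = 1024 * 4 = 4096
df = fs / N_padded
   = 44100 / 4096
   = 10.7666 Hz

10.7666 Hz


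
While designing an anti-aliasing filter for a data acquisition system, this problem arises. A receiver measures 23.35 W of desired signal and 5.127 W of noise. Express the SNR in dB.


SNR in decibels:
SNR = 10 * log10(Ps / Pn)
    = 10 * log10(23.35 / 5.127)
    = 10 * log10(4.5543)
    = 10 * 0.6584
    = 6.58 dB

6.58 dB


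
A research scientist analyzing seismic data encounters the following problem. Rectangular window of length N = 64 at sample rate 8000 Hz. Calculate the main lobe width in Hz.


Main lobe width for a rectangular window:
Width = 2 * fs / N
      = 2 * 8000 / 64
      = 16000 / 64
      = 250.0 Hz

250.0 Hz


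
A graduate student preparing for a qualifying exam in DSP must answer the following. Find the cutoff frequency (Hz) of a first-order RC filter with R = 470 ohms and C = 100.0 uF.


Cutoff frequency of a first-order RC filter:
fc = 1 / (2 * pi * R * C)
C = 100.0 uF = 0.0001 F
fc = 1 / (2 * pi * 470 * 0.0001)
   = 1 / 0.29530970943744
   = 3.386275 Hz

3.386275 Hz


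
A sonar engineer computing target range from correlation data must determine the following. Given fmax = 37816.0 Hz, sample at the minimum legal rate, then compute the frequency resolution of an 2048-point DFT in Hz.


Step 1 — Nyquist sampling rate:
fs = 2 * fmax = 2 * 37816.0 = 75632.0 Hz

Step 2 — DFT bin spacing:
df = fs / N = 75632.0 / 2048 = 36.9297 Hz

36.9297 Hz


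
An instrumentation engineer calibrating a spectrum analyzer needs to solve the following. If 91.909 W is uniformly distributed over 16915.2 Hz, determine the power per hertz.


Power spectral density:
PSD = P / BW
    = 91.909 / 16915.2
    = 0.00543352 W/Hz

0.00543352 W/Hz


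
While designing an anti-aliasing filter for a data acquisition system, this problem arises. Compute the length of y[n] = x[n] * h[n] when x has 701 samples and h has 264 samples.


Linear convolution output length:
L = N + M - 1
  = 701 + 264 - 1
  = 964 samples

964


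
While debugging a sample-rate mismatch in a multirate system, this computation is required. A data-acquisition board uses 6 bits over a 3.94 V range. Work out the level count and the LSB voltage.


Step 1 — number of quantization levels:
L = 2^N = 2^6 = 64

Step 2 — LSB step size:
delta = Vfs / L
      = 3.94 / 64
      = 0.0615625 V

Levels = 64; step size = 0.0615625 V


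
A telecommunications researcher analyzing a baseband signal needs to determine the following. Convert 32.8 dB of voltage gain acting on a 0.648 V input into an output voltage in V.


Output voltage from dB gain:
V_out = V_in * 10^(gain_dB / 20)
      = 0.648 * 10^(32.8 / 20)
      = 0.648 * 43.651583
      = 28.2862 V

28.2862 V


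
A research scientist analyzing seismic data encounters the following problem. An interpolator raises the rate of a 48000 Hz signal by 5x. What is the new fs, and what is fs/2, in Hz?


Step 1 — output sample rate after interpolation by L:
fs_out = L * fs_in = 5 * 48000 = 240000 Hz

Step 2 — Nyquist frequency of the output stream:
f_Nyq = fs_out / 2 = 240000 / 2 = 120000.0 Hz

fs_out = 240000 Hz; f_Nyquist = 120000.0 Hz


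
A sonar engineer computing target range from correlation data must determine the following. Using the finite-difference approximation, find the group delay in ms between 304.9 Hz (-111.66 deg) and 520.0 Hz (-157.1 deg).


Group delay from phase difference:
tau = -d(phi)/d(omega)
d(phi) = -45.44 deg = -0.793078 rad
d(omega) = 2*pi*(520.0 - 304.9) = 1351.5132 rad/s
tau = -(-0.793078) / 1351.5132
    = 0.5868 ms

0.5868 ms


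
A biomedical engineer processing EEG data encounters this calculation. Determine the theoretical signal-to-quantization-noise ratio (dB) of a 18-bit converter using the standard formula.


Theoretical SNR for a full-scale sinusoid:
SNR = 6.02 * N + 1.76
    = 6.02 * 18 + 1.76
    = 108.36 + 1.76
    = 110.12 dB

110.12 dB


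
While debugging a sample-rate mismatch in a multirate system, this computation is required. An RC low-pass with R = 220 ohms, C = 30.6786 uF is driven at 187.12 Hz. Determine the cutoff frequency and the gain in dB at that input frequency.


Step 1 — cutoff frequency:
fc = 1 / (2*pi*R*C)
C = 30.6786 uF = 3.06786e-05 F
fc = 1 / (2*pi*220*3.06786e-05)
   = 23.581 Hz

Step 2 — magnitude at f = 187.12 Hz:
|H(f)| = 1 / sqrt(1 + (f/fc)^2)
f/fc = 187.12 / 23.581 = 7.935202
|H| = 1 / sqrt(1 + 62.967431) = 0.1250318
|H|_dB = 20*log10(0.1250318) = -18.06 dB

fc = 23.581 Hz; |H(187.12 Hz)| = -18.06 dB


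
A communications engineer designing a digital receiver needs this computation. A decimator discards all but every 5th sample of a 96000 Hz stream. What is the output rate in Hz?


Decimation reduces the sample rate:
fs_out = fs_in / M
       = 96000 / 5
       = 19200.0 Hz

19200.0 Hz
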